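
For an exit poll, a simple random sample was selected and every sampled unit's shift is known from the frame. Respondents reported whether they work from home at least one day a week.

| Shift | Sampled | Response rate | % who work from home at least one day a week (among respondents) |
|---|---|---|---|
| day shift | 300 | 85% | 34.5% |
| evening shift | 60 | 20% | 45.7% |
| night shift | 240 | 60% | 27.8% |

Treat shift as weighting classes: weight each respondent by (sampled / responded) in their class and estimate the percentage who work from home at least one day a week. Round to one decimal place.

With weight = n_sampled/n_responded per class, the weighted class total is n_sampled:
  day shift: 300 × 34.5 = 10,350
  evening shift: 60 × 45.7 = 2742
  night shift: 240 × 27.8 = 6672
Adjusted estimate = 19,764 / 600 = 32.94 → 32.9%.

32.9%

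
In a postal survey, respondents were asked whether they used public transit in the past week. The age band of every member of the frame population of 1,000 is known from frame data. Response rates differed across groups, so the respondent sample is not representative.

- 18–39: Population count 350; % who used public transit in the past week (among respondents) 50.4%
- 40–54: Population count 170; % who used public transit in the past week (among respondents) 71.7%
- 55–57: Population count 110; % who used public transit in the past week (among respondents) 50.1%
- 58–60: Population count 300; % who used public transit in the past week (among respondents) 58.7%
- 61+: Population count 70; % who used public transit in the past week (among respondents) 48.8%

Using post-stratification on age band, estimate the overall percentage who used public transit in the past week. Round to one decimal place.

56.4%

Post-stratification weights by population share, not respondent share:
  18–39: (350/1,000) × 50.4 = 17.64
  40–54: (170/1,000) × 71.7 = 12.189
  55–57: (110/1,000) × 50.1 = 5.511
  58–60: (300/1,000) × 58.7 = 17.61
  61+: (70/1,000) × 48.8 = 3.416
Post-stratified estimate = 56.366 → 56.4%.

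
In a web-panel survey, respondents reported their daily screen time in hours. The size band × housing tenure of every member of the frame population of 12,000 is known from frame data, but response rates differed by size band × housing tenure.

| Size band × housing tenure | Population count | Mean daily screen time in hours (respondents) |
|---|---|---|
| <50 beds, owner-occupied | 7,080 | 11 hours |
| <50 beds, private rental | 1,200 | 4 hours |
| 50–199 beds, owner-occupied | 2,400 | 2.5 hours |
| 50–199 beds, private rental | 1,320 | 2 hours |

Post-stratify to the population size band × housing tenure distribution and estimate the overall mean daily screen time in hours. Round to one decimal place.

Reweight to the known size band × housing tenure distribution:
  <50 beds, owner-occupied: (7,080/12,000) × 11 = 6.49
  <50 beds, private rental: (1,200/12,000) × 4 = 0.4
  50–199 beds, owner-occupied: (2,400/12,000) × 2.5 = 0.5
  50–199 beds, private rental: (1,320/12,000) × 2 = 0.22
Post-stratified estimate = 7.61 → 7.6.

7.6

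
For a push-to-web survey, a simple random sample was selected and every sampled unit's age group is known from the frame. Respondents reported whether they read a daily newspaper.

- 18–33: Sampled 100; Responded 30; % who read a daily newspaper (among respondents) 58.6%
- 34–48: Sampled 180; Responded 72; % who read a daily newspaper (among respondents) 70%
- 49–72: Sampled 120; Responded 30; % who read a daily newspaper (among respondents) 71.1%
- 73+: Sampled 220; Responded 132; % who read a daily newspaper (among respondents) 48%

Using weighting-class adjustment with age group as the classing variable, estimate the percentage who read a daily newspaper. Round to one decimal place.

Class response rates: 18–33 30/100 = 30%, 34–48 72/180 = 40%, 49–72 30/120 = 25%, 73+ 132/220 = 60%.
Each respondent's weight = sampled/responded in their class; summing within a class gives n_sampled, so:
  18–33: 100 × 58.6 = 5860
  34–48: 180 × 70 = 12,600
  49–72: 120 × 71.1 = 8532
  73+: 220 × 48 = 10,560
Adjusted estimate = 37,552 / 620 = 60.5677 → 60.6%.

60.6%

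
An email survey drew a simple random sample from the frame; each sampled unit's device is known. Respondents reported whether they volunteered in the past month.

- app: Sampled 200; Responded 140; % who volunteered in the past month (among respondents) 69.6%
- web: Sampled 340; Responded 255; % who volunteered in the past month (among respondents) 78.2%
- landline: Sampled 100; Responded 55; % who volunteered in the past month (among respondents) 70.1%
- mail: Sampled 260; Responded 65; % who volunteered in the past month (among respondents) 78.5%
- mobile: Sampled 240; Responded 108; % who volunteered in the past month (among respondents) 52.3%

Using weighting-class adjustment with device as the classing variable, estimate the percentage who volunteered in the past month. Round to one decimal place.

Response rates by class: app 140/200 = 70%, web 255/340 = 75%, landline 55/100 = 55%, mail 65/260 = 25%, mobile 108/240 = 45%.
Each respondent's weight = sampled/responded in their class; summing within a class gives n_sampled, so:
  app: 200 × 69.6 = 13920
  web: 340 × 78.2 = 26,588
  landline: 100 × 70.1 = 7010
  mail: 260 × 78.5 = 20,410
  mobile: 240 × 52.3 = 12,552
Adjusted estimate = 80,480 / 1,140 = 70.5965 → 70.6%.

70.6%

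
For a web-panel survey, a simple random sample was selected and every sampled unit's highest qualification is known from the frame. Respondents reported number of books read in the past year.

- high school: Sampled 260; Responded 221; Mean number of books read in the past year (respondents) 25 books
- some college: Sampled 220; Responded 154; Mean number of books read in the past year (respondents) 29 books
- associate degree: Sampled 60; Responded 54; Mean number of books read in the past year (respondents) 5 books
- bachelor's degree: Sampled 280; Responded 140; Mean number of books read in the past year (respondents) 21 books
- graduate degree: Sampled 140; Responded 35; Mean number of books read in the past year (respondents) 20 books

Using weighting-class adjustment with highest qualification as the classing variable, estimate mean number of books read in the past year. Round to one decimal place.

Response rates by class: high school 221/260 = 85%, some college 154/220 = 70%, associate degree 54/60 = 90%, bachelor's degree 140/280 = 50%, graduate degree 35/140 = 25%.
With weight = n_sampled/n_responded per class, the weighted class total is n_sampled:
  high school: 260 × 25 = 6500
  some college: 220 × 29 = 6380
  associate degree: 60 × 5 = 300
  bachelor's degree: 280 × 21 = 5880
  graduate degree: 140 × 20 = 2800
Adjusted estimate = 21,860 / 960 = 22.7708 → 22.8.

22.8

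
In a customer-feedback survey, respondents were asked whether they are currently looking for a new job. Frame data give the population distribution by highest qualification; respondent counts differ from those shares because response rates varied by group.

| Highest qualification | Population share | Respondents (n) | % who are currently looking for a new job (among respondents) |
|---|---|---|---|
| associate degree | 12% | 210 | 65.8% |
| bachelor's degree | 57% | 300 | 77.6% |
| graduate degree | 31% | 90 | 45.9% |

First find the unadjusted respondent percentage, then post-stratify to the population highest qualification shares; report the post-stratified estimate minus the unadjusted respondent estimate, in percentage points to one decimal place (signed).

Unadjusted (pooled respondent) estimate weights by respondent counts:
  (210/600)×65.8 + (300/600)×77.6 + (90/600)×45.9 = 68.715%
Reweighting by population highest qualification shares:
  0.12×65.8 + 0.57×77.6 + 0.31×45.9 = 66.357%
Difference = 66.357 − 68.715 = -2.358 pp.

-2.4 percentage points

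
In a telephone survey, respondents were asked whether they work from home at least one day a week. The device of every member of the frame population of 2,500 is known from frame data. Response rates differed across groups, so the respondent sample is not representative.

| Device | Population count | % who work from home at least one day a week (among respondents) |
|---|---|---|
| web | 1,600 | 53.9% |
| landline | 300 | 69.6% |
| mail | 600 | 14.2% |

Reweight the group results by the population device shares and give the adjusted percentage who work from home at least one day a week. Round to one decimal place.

46.3%

Each cell contributes population-share × respondent value:
  web: (1,600/2,500) × 53.9 = 34.496
  landline: (300/2,500) × 69.6 = 8.352
  mail: (600/2,500) × 14.2 = 3.408
Post-stratified estimate = 46.256 → 46.3%.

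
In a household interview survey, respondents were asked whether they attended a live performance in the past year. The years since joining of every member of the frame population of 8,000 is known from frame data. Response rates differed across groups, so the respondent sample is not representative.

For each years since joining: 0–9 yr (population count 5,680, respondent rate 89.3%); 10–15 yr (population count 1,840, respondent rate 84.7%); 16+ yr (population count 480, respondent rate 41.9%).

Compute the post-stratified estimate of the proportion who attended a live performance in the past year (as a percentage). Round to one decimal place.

Each cell contributes population-share × respondent value:
  0–9 yr: (5,680/8,000) × 89.3 = 63.403
  10–15 yr: (1,840/8,000) × 84.7 = 19.481
  16+ yr: (480/8,000) × 41.9 = 2.514
Post-stratified estimate = 85.398 → 85.4%.

85.4%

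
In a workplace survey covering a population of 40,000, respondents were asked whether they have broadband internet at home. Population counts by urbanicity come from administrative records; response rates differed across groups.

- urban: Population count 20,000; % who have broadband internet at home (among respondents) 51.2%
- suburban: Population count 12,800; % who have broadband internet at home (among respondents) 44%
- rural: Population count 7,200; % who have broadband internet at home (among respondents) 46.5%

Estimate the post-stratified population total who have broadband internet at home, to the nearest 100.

Each cell contributes its population count × the respondent rate:
  urban: 20,000 × 51.2% = 10,240
  suburban: 12,800 × 44% = 5632
  rural: 7,200 × 46.5% = 3348
Estimated total = 19,220 → 19,200.

19,200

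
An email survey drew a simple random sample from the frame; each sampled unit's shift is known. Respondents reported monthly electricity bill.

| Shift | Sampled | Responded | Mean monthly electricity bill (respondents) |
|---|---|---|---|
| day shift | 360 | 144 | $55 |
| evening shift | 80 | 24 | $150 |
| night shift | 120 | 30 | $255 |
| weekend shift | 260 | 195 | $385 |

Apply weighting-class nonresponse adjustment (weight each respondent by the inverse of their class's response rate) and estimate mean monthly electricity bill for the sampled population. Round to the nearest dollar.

$198

Response rates by class: day shift 144/360 = 40%, evening shift 24/80 = 30%, night shift 30/120 = 25%, weekend shift 195/260 = 75%.
Weighting each respondent by the inverse class response rate inflates each class back to its sampled size, so the class weight is n_sampled:
  day shift: 360 × 55 = 19,800
  evening shift: 80 × 150 = 12,000
  night shift: 120 × 255 = 30,600
  weekend shift: 260 × 385 = 100,100
Adjusted estimate = 162,500 / 820 = 198.171 → $198.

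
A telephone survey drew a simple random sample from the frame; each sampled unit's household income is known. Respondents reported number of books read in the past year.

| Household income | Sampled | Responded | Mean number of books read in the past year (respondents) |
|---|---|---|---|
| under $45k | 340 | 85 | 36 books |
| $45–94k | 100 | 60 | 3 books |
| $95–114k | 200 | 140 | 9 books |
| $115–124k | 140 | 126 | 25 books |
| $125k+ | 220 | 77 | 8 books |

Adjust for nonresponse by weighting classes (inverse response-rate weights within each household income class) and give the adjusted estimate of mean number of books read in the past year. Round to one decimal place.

19.6

Class response rates: under $45k 85/340 = 25%, $45–94k 60/100 = 60%, $95–114k 140/200 = 70%, $115–124k 126/140 = 90%, $125k+ 77/220 = 35%.
With weight = n_sampled/n_responded per class, the weighted class total is n_sampled:
  under $45k: 340 × 36 = 12,240
  $45–94k: 100 × 3 = 300
  $95–114k: 200 × 9 = 1800
  $115–124k: 140 × 25 = 3500
  $125k+: 220 × 8 = 1760
Adjusted estimate = 19,600 / 1,000 = 19.6 → 19.6.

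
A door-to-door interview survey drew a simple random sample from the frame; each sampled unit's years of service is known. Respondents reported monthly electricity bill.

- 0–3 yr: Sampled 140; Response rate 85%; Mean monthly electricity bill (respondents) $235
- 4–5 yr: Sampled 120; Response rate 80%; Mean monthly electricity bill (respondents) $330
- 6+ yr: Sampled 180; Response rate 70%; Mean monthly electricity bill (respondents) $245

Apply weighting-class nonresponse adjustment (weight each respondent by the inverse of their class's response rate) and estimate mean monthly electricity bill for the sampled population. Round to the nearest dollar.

Weighting each respondent by the inverse class response rate inflates each class back to its sampled size, so the class weight is n_sampled:
  0–3 yr: 140 × 235 = 32,900
  4–5 yr: 120 × 330 = 39,600
  6+ yr: 180 × 245 = 44,100
Adjusted estimate = 116,600 / 440 = 265 → $265.

$265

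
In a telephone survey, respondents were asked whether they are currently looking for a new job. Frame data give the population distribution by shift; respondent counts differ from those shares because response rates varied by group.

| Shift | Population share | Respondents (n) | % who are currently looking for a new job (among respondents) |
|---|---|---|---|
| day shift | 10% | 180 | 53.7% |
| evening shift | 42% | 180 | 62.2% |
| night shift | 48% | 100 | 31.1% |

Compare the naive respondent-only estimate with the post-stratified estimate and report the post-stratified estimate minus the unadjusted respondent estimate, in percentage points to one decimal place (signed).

Naive respondent-only estimate (weights = respondent counts):
  (180/460)×53.7 + (180/460)×62.2 + (100/460)×31.1 = 52.113%
Post-stratifying to population shares instead:
  0.1×53.7 + 0.42×62.2 + 0.48×31.1 = 46.422%
Difference = 46.422 − 52.113 = -5.691 pp.

-5.7 percentage points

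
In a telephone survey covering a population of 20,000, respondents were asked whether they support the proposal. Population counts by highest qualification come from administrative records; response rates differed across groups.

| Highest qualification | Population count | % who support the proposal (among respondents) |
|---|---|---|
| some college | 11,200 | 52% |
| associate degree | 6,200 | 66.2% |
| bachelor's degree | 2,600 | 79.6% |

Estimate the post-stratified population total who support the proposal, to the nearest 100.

Each cell contributes its population count × the respondent rate:
  some college: 11,200 × 52% = 5824
  associate degree: 6,200 × 66.2% = 4104.4
  bachelor's degree: 2,600 × 79.6% = 2069.6
Estimated total = 11,998 → 12,000.

12,000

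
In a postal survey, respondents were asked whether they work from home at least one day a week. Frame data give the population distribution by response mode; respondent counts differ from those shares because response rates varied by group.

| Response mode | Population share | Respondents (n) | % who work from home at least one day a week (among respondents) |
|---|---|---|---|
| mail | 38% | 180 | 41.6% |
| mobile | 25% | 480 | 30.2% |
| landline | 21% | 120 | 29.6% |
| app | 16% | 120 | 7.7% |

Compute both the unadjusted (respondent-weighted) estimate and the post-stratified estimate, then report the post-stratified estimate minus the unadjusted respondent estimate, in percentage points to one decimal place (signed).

+1.4 percentage points

Unadjusted (pooled respondent) estimate weights by respondent counts:
  (180/900)×41.6 + (480/900)×30.2 + (120/900)×29.6 + (120/900)×7.7 = 29.4%
Reweighting by population response mode shares:
  0.38×41.6 + 0.25×30.2 + 0.21×29.6 + 0.16×7.7 = 30.806%
Difference = 30.806 − 29.4 = 1.406 pp.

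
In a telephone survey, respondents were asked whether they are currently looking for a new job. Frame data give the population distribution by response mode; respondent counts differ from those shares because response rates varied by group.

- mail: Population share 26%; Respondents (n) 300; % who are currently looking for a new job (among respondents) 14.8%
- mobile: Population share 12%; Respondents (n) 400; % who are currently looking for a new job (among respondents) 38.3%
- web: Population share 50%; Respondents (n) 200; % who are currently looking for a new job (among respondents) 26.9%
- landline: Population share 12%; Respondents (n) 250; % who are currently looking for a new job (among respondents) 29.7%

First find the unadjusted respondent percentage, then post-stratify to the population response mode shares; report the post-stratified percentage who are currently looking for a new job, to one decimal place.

25.5%

Without adjustment, the pooled respondent share is:
  (300/1150)×14.8 + (400/1150)×38.3 + (200/1150)×26.9 + (250/1150)×29.7 = 28.3174%
Post-stratified estimate weights by population shares:
  0.26×14.8 + 0.12×38.3 + 0.5×26.9 + 0.12×29.7 = 25.458%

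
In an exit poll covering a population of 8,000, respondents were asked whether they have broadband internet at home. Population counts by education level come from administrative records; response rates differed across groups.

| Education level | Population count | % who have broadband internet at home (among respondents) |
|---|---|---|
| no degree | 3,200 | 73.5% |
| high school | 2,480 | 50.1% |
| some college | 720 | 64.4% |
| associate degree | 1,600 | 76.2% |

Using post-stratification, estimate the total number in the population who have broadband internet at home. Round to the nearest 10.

Estimated count per cell = population count × respondent percentage:
  no degree: 3,200 × 73.5% = 2352
  high school: 2,480 × 50.1% = 1242.48
  some college: 720 × 64.4% = 463.68
  associate degree: 1,600 × 76.2% = 1219.2
Estimated total = 5277.36 → 5,280.

5,280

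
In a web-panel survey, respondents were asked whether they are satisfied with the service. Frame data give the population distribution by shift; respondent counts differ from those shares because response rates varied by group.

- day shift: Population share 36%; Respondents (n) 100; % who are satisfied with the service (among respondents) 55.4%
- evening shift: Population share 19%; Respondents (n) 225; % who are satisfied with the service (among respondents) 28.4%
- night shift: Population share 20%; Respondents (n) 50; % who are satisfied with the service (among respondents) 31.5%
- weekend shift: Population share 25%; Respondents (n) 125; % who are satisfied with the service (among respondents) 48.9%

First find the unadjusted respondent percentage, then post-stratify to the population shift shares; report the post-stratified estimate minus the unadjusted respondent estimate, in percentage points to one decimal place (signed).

+4.6 percentage points

Without adjustment, the pooled respondent share is:
  (100/500)×55.4 + (225/500)×28.4 + (50/500)×31.5 + (125/500)×48.9 = 39.235%
Reweighting by population shift shares:
  0.36×55.4 + 0.19×28.4 + 0.2×31.5 + 0.25×48.9 = 43.865%
Difference = 43.865 − 39.235 = 4.63 pp.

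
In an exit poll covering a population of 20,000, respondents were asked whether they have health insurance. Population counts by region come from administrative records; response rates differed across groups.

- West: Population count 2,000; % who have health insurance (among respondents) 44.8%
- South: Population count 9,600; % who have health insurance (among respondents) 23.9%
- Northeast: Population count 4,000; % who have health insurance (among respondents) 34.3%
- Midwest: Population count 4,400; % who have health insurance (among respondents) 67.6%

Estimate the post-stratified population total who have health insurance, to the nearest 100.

Apply each group's respondent rate to its population count:
  West: 2,000 × 44.8% = 896
  South: 9,600 × 23.9% = 2294.4
  Northeast: 4,000 × 34.3% = 1372
  Midwest: 4,400 × 67.6% = 2974.4
Estimated total = 7536.8 → 7,500.

7,500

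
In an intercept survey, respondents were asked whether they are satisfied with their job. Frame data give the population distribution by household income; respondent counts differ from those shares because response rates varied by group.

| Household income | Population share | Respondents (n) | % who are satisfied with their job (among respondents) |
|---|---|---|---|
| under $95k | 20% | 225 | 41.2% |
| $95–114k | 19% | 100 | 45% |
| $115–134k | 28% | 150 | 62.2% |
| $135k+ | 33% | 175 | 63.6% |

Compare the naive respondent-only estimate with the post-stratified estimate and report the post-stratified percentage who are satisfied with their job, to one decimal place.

Unadjusted (pooled respondent) estimate weights by respondent counts:
  (225/650)×41.2 + (100/650)×45 + (150/650)×62.2 + (175/650)×63.6 = 52.6615%
Post-stratified estimate weights by population shares:
  0.2×41.2 + 0.19×45 + 0.28×62.2 + 0.33×63.6 = 55.194%

55.2%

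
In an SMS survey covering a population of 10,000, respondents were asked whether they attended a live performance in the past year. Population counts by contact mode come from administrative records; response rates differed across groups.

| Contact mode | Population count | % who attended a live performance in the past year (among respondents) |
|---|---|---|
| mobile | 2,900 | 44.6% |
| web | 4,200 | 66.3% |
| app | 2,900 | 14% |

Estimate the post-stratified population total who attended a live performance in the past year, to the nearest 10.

Each cell contributes its population count × the respondent rate:
  mobile: 2,900 × 44.6% = 1293.4
  web: 4,200 × 66.3% = 2784.6
  app: 2,900 × 14% = 406
Estimated total = 4484 → 4,480.

4,480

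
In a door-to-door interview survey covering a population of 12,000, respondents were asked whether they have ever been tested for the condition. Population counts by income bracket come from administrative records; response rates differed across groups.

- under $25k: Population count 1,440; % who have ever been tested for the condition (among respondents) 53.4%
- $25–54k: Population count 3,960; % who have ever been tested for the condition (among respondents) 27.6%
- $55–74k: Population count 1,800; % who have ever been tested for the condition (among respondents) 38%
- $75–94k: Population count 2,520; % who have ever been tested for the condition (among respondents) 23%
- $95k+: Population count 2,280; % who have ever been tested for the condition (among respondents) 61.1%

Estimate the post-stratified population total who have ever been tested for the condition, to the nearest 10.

4,520

Apply each group's respondent rate to its population count:
  under $25k: 1,440 × 53.4% = 768.96
  $25–54k: 3,960 × 27.6% = 1092.96
  $55–74k: 1,800 × 38% = 684
  $75–94k: 2,520 × 23% = 579.6
  $95k+: 2,280 × 61.1% = 1393.08
Estimated total = 4518.6 → 4,520.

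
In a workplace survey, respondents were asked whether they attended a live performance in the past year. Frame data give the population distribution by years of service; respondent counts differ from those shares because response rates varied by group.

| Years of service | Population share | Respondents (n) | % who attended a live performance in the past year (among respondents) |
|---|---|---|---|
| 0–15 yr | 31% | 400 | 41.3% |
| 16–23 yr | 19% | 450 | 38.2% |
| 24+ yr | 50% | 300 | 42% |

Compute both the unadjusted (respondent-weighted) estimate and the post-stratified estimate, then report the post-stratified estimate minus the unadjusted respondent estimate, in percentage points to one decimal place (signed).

Unadjusted (pooled respondent) estimate weights by respondent counts:
  (400/1150)×41.3 + (450/1150)×38.2 + (300/1150)×42 = 40.2696%
Reweighting by population years of service shares:
  0.31×41.3 + 0.19×38.2 + 0.5×42 = 41.061%
Difference = 41.061 − 40.2696 = 0.7914 pp.

+0.8 percentage points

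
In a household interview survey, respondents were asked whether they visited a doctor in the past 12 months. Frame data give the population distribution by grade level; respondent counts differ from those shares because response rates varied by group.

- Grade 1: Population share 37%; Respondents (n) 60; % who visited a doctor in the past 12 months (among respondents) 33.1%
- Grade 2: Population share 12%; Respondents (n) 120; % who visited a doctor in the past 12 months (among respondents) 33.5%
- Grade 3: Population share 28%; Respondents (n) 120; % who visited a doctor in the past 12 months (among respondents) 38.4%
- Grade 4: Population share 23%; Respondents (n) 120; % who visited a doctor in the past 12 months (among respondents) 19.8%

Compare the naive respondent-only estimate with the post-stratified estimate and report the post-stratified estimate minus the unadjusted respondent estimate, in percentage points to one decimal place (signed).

+0.6 percentage points

Without adjustment, the pooled respondent share is:
  (60/420)×33.1 + (120/420)×33.5 + (120/420)×38.4 + (120/420)×19.8 = 30.9286%
Reweighting by population grade level shares:
  0.37×33.1 + 0.12×33.5 + 0.28×38.4 + 0.23×19.8 = 31.573%
Difference = 31.573 − 30.9286 = 0.6444 pp.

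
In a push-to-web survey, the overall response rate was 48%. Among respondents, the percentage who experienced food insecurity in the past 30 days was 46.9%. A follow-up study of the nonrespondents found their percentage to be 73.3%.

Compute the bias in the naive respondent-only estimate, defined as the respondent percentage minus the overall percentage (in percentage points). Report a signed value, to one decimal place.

Nonresponse fraction = 1 − 0.48 = 0.52.
Bias = (nonresponse fraction) × (respondent percentage − nonrespondent percentage)
     = 0.52 × (46.9 − 73.3) = 0.52 × -26.4 = -13.728.

-13.7 percentage points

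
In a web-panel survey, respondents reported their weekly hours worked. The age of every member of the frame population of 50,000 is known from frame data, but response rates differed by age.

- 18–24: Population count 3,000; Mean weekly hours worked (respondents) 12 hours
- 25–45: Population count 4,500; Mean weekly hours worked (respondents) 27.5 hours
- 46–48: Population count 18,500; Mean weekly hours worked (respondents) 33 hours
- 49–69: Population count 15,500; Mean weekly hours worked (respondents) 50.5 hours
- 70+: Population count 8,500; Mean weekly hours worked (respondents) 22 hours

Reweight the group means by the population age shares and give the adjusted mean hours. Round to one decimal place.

34.8

Each cell contributes population-share × respondent value:
  18–24: (3,000/50,000) × 12 = 0.72
  25–45: (4,500/50,000) × 27.5 = 2.475
  46–48: (18,500/50,000) × 33 = 12.21
  49–69: (15,500/50,000) × 50.5 = 15.655
  70+: (8,500/50,000) × 22 = 3.74
Post-stratified estimate = 34.8 → 34.8.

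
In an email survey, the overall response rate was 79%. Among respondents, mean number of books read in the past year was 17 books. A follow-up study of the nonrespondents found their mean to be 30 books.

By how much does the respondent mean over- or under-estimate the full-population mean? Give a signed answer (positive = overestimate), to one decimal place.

Nonresponse fraction = 1 − 0.79 = 0.21.
Bias = (nonresponse fraction) × (respondent mean − nonrespondent mean)
     = 0.21 × (17 − 30) = 0.21 × -13 = -2.73.

-2.7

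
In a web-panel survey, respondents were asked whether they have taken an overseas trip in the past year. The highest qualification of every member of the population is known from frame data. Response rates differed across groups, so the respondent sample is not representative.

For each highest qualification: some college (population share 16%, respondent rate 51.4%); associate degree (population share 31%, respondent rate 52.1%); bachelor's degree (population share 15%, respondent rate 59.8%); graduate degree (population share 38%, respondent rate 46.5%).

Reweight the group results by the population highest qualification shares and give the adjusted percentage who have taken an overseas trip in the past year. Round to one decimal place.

Reweight to the known highest qualification distribution:
  some college: 0.16 × 51.4 = 8.224
  associate degree: 0.31 × 52.1 = 16.151
  bachelor's degree: 0.15 × 59.8 = 8.97
  graduate degree: 0.38 × 46.5 = 17.67
Post-stratified estimate = 51.015 → 51.0%.

51.0%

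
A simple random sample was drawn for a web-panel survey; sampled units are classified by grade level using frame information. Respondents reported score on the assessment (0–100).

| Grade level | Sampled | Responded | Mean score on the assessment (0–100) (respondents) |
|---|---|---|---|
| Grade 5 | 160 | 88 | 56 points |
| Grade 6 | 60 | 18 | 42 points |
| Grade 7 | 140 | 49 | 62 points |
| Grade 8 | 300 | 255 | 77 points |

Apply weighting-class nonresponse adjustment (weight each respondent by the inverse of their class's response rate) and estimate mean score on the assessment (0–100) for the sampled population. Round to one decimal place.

65.5

Response rates by class: Grade 5 88/160 = 55%, Grade 6 18/60 = 30%, Grade 7 49/140 = 35%, Grade 8 255/300 = 85%.
With weight = n_sampled/n_responded per class, the weighted class total is n_sampled:
  Grade 5: 160 × 56 = 8960
  Grade 6: 60 × 42 = 2520
  Grade 7: 140 × 62 = 8680
  Grade 8: 300 × 77 = 23,100
Adjusted estimate = 43,260 / 660 = 65.5455 → 65.5.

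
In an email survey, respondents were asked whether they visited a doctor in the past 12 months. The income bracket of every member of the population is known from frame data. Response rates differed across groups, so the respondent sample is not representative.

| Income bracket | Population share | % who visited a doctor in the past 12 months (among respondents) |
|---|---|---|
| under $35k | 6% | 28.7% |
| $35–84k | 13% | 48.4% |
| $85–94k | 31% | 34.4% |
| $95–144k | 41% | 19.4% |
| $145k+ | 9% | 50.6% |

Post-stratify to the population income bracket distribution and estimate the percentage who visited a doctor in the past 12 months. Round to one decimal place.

Post-stratification weights by population share, not respondent share:
  under $35k: 0.06 × 28.7 = 1.722
  $35–84k: 0.13 × 48.4 = 6.292
  $85–94k: 0.31 × 34.4 = 10.664
  $95–144k: 0.41 × 19.4 = 7.954
  $145k+: 0.09 × 50.6 = 4.554
Post-stratified estimate = 31.186 → 31.2%.

31.2%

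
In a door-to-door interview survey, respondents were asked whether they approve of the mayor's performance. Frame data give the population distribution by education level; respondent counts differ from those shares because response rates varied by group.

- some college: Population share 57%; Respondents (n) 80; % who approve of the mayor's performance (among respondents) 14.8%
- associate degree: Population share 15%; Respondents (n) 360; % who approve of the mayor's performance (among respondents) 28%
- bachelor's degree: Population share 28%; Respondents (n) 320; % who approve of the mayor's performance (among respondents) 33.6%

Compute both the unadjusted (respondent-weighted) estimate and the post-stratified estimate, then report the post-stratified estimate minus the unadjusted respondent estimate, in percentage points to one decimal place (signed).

-6.9 percentage points

Naive respondent-only estimate (weights = respondent counts):
  (80/760)×14.8 + (360/760)×28 + (320/760)×33.6 = 28.9684%
Post-stratified estimate weights by population shares:
  0.57×14.8 + 0.15×28 + 0.28×33.6 = 22.044%
Difference = 22.044 − 28.9684 = -6.9244 pp.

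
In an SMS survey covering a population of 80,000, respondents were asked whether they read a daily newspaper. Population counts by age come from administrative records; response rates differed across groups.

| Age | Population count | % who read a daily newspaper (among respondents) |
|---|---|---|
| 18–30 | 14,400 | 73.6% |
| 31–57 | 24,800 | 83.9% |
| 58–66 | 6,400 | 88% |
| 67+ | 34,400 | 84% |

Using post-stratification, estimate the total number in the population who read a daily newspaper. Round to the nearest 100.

Each cell contributes its population count × the respondent rate:
  18–30: 14,400 × 73.6% = 10598.4
  31–57: 24,800 × 83.9% = 20807.2
  58–66: 6,400 × 88% = 5632
  67+: 34,400 × 84% = 28,896
Estimated total = 65933.6 → 65,900.

65,900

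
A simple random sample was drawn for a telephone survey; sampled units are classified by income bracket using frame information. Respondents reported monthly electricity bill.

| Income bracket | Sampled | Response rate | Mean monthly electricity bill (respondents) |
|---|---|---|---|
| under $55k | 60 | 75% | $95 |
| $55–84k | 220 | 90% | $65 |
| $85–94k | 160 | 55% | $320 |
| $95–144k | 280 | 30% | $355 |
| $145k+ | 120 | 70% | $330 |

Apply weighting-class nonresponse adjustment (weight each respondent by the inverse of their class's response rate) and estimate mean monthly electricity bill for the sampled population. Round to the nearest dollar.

Weighting each respondent by the inverse class response rate inflates each class back to its sampled size, so the class weight is n_sampled:
  under $55k: 60 × 95 = 5700
  $55–84k: 220 × 65 = 14,300
  $85–94k: 160 × 320 = 51,200
  $95–144k: 280 × 355 = 99,400
  $145k+: 120 × 330 = 39,600
Adjusted estimate = 210,200 / 840 = 250.238 → $250.

$250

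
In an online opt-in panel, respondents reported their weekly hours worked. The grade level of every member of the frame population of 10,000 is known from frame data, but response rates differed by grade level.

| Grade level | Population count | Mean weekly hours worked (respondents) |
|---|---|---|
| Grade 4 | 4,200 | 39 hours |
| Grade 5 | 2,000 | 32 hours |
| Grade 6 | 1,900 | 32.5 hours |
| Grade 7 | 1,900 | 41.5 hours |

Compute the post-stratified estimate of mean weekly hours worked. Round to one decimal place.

36.8

Weight each group's respondent value by its population share:
  Grade 4: (4,200/10,000) × 39 = 16.38
  Grade 5: (2,000/10,000) × 32 = 6.4
  Grade 6: (1,900/10,000) × 32.5 = 6.175
  Grade 7: (1,900/10,000) × 41.5 = 7.885
Post-stratified estimate = 36.84 → 36.8.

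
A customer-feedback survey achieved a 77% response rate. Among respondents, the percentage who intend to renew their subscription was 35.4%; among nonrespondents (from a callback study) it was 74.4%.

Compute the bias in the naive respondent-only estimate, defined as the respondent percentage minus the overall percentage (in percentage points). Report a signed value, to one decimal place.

Nonresponse fraction = 1 − 0.77 = 0.23.
Bias = (nonresponse fraction) × (respondent percentage − nonrespondent percentage)
     = 0.23 × (35.4 − 74.4) = 0.23 × -39 = -8.97.

-9.0 percentage points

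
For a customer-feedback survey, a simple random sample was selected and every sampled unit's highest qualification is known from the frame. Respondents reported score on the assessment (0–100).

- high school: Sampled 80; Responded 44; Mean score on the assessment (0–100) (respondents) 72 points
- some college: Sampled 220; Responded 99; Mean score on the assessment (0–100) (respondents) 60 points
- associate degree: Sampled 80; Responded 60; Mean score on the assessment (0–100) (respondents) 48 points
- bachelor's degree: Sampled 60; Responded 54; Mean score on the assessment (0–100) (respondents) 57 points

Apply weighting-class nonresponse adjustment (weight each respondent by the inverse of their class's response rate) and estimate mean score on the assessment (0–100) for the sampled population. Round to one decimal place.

59.6

Response rates by class: high school 44/80 = 55%, some college 99/220 = 45%, associate degree 60/80 = 75%, bachelor's degree 54/60 = 90%.
Weighting each respondent by the inverse class response rate inflates each class back to its sampled size, so the class weight is n_sampled:
  high school: 80 × 72 = 5760
  some college: 220 × 60 = 13,200
  associate degree: 80 × 48 = 3840
  bachelor's degree: 60 × 57 = 3420
Adjusted estimate = 26,220 / 440 = 59.5909 → 59.6.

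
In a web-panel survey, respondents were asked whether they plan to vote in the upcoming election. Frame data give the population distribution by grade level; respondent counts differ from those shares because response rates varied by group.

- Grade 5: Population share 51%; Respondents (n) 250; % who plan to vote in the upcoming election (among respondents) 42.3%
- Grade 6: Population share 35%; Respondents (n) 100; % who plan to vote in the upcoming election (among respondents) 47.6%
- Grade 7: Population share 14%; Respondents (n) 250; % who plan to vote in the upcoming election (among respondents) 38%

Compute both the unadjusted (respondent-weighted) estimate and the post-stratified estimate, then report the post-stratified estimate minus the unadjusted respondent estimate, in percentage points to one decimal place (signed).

Without adjustment, the pooled respondent share is:
  (250/600)×42.3 + (100/600)×47.6 + (250/600)×38 = 41.3917%
Reweighting by population grade level shares:
  0.51×42.3 + 0.35×47.6 + 0.14×38 = 43.553%
Difference = 43.553 − 41.3917 = 2.1613 pp.

+2.2 percentage points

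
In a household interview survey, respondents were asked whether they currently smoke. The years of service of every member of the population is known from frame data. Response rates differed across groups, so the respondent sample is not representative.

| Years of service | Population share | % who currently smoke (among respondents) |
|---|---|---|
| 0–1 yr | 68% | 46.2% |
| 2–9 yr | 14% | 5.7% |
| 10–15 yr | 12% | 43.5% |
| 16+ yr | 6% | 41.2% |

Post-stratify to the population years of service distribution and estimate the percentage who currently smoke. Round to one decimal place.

Post-stratification weights by population share, not respondent share:
  0–1 yr: 0.68 × 46.2 = 31.416
  2–9 yr: 0.14 × 5.7 = 0.798
  10–15 yr: 0.12 × 43.5 = 5.22
  16+ yr: 0.06 × 41.2 = 2.472
Post-stratified estimate = 39.906 → 39.9%.

39.9%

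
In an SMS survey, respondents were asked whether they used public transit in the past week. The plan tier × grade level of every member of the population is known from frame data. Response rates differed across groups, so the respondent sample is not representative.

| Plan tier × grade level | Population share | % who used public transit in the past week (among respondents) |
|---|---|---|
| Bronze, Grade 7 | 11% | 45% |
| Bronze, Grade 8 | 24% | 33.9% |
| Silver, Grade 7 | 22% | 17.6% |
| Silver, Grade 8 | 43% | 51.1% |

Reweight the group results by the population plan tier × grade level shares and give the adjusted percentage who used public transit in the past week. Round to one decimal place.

38.9%

Reweight to the known plan tier × grade level distribution:
  Bronze, Grade 7: 0.11 × 45 = 4.95
  Bronze, Grade 8: 0.24 × 33.9 = 8.136
  Silver, Grade 7: 0.22 × 17.6 = 3.872
  Silver, Grade 8: 0.43 × 51.1 = 21.973
Post-stratified estimate = 38.931 → 38.9%.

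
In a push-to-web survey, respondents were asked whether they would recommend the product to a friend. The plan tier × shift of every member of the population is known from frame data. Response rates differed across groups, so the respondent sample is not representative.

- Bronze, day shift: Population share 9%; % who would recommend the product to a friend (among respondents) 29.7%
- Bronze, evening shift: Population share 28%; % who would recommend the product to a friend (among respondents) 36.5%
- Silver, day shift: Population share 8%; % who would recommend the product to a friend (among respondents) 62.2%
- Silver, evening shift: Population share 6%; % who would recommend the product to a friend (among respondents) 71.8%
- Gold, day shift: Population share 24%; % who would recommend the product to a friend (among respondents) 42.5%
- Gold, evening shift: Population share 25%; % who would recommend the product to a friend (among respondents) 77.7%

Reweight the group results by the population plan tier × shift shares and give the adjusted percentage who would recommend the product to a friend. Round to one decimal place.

51.8%

Each cell contributes population-share × respondent value:
  Bronze, day shift: 0.09 × 29.7 = 2.673
  Bronze, evening shift: 0.28 × 36.5 = 10.22
  Silver, day shift: 0.08 × 62.2 = 4.976
  Silver, evening shift: 0.06 × 71.8 = 4.308
  Gold, day shift: 0.24 × 42.5 = 10.2
  Gold, evening shift: 0.25 × 77.7 = 19.425
Post-stratified estimate = 51.802 → 51.8%.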